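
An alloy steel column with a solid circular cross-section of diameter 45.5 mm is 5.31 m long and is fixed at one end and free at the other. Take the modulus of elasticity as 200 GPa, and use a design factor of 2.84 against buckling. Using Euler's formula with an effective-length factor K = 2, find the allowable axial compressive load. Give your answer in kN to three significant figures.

I = πd⁴/64 = π×45.5⁴/64 = 210400 mm⁴.
Effective length L_e = KL = 2×5.31 m = 10620 mm.
Euler critical load P_cr = π²EI/L_e² = π²×200000×210400/10620² = 3682 N.
P_allow = P_cr/n = 3682/2.84 = 1297 N.

P_allow = 1.30 kN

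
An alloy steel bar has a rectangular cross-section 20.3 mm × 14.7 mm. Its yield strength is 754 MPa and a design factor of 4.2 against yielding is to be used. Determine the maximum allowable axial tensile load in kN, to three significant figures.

σ_allow = 754/4.2 = 179.5 MPa.
A = 20.3×14.7 = 298.4 mm².
F_allow = σ_allow × A = 179.5×298.4 = 53570 N.

F_allow = 53.6 kN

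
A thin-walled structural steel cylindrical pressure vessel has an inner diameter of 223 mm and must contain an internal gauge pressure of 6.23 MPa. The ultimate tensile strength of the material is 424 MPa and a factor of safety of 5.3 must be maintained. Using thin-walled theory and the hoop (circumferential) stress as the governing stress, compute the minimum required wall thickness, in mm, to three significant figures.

t = 8.68 mm

σ_allow = 424/5.3 = 80.00 MPa.
Hoop stress σ_h = pD/(2t), so t = pD/(2σ_allow) = 6.23×223/(2×80.00) = 8.683 mm.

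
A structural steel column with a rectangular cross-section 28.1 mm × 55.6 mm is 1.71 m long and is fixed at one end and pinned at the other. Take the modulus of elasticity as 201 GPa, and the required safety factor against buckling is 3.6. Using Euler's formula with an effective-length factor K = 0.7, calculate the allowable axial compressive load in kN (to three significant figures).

P_allow = 39.5 kN

Buckling occurs about the weak axis: I_min = h·b³/12 = 55.6×28.1³/12 = 102800 mm⁴ (b = 28.1 mm is the smaller dimension).
Effective length L_e = KL = 0.7×1.71 m = 1197 mm.
Euler critical load P_cr = π²EI/L_e² = π²×201000×102800/1197² = 142300 N.
P_allow = P_cr/n = 142300/3.6 = 39540 N.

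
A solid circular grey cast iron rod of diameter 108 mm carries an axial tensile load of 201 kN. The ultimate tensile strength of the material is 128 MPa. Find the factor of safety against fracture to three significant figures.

n = 5.83

A = πd²/4 = 9161 mm².
σ = F/A = 201000/9161 = 21.94 MPa.
n = 128/21.94 = 5.834.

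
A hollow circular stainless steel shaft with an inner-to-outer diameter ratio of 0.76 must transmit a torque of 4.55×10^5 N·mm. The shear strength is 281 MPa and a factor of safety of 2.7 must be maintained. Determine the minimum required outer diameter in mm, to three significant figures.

d_o = 32.2 mm

τ_allow = 281/2.7 = 104.1 MPa.
For a hollow shaft τ = 16T/[πd_o³(1−k⁴)] with k = 0.76, so 1−k⁴ = 0.6664.
d_o³ = 16T/[π τ_allow (1−k⁴)] = 16×455000/(π×104.1×0.6664) = 33410 mm³.
d_o = 32.21 mm.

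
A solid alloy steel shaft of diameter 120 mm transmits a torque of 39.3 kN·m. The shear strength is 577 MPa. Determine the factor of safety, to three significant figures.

τ = 16T/(πd³) = 16×3.9300×10^7/(π×120³) = 115.8 MPa.
n = τ_limit/τ = 577/115.8 = 4.981.

n = 4.98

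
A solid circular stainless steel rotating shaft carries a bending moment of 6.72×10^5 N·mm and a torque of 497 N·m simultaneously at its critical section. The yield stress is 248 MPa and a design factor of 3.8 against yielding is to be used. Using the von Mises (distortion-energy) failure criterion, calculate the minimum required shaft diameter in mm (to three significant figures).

d = 49.9 mm

σ_allow = σ_y/n = 248/3.8 = 65.26 MPa.
For a solid shaft σ_b = 32M/(πd³) and τ = 16T/(πd³), so the von Mises stress is σ' = (16/πd³)·√(4M²+3T²).
√(4M²+3T²) = √(4×(672000)² + 3×(497000)²) = 1.596×10^6 N·mm.
d³ = 16×1.596×10^6/(π×65.26) = 124600 mm³.
d = 49.94 mm.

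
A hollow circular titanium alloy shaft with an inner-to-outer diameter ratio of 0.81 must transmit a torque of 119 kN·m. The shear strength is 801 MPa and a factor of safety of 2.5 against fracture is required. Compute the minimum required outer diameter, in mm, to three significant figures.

d_o = 149 mm

τ_allow = 801/2.5 = 320.4 MPa.
For a hollow shaft τ = 16T/[πd_o³(1−k⁴)] with k = 0.81, so 1−k⁴ = 0.5695.
d_o³ = 16T/[π τ_allow (1−k⁴)] = 16×1.1900×10^8/(π×320.4×0.5695) = 3.321×10^6 mm³.
d_o = 149.2 mm.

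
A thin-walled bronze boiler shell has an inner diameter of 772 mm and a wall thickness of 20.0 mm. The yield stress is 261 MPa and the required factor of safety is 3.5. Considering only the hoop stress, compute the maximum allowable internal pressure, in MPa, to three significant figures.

σ_allow = 261/3.5 = 74.57 MPa.
σ_h = pD/(2t) → p_allow = 2σ_allow t/D = 2×74.57×20.0/772 = 3.864 MPa.

p_allow = 3.86 MPa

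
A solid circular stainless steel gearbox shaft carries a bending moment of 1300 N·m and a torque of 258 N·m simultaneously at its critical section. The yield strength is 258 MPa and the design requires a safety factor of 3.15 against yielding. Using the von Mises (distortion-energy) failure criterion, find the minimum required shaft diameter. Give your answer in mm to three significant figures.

σ_allow = σ_y/n = 258/3.15 = 81.90 MPa.
For a solid shaft σ_b = 32M/(πd³) and τ = 16T/(πd³), so the von Mises stress is σ' = (16/πd³)·√(4M²+3T²).
√(4M²+3T²) = √(4×(1.300×10^6)² + 3×(258000)²) = 2.638×10^6 N·mm.
d³ = 16×2.638×10^6/(π×81.90) = 164000 mm³.
d = 54.74 mm.

d = 54.7 mm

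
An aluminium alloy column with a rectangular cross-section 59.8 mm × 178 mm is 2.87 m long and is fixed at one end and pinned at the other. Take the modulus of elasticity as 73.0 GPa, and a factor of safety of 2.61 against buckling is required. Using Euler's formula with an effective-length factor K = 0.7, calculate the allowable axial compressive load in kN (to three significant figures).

Buckling occurs about the weak axis: I_min = h·b³/12 = 178×59.8³/12 = 3.172×10^6 mm⁴ (b = 59.8 mm is the smaller dimension).
Effective length L_e = KL = 0.7×2.87 m = 2009 mm.
Euler critical load P_cr = π²EI/L_e² = π²×73000×3.172×10^6/2009² = 566200 N.
P_allow = P_cr/n = 566200/2.61 = 217000 N.

P_allow = 217 kN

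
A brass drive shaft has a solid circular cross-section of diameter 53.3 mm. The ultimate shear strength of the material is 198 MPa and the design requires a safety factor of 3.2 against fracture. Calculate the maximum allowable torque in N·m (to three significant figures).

T_allow = 1840 N·m

τ_allow = 198/3.2 = 61.88 MPa.
For a solid shaft T_allow = τ_allow·πd³/16; πd³/16 = π×53.3³/16 = 29730 mm³.
T_allow = 61.88×29730 = 1.840×10^6 N·mm = 1840 N·m.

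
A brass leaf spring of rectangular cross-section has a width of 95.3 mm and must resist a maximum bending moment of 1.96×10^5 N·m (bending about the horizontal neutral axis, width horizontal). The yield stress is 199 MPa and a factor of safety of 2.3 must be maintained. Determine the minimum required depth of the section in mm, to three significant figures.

h = 378 mm

σ_allow = 199/2.3 = 86.52 MPa.
For a rectangular section σ = 6M/(bh²), so h² = 6M/(b σ_allow) = 6×1.9600×10^8/(95.3×86.52) = 142600 mm².
h = 377.7 mm.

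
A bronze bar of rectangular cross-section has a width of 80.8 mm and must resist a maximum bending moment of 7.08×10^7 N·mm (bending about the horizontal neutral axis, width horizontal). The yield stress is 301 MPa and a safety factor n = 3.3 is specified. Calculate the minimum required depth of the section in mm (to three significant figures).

h = 240 mm

σ_allow = 301/3.3 = 91.21 MPa.
For a rectangular section σ = 6M/(bh²), so h² = 6M/(b σ_allow) = 6×7.0800×10^7/(80.8×91.21) = 57640 mm².
h = 240.1 mm.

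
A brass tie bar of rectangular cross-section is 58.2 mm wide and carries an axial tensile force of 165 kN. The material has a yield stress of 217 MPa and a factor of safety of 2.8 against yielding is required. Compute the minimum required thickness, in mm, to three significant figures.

σ_allow = 217/2.8 = 77.50 MPa.
Required area A = F/σ_allow = 165000/77.50 = 2129 mm².
t = A/w = 2129/58.2 = 36.58 mm.

t = 36.6 mm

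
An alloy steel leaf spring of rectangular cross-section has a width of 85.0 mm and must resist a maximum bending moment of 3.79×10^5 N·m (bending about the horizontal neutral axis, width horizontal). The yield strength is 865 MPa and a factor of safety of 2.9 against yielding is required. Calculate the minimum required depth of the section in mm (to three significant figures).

σ_allow = 865/2.9 = 298.3 MPa.
For a rectangular section σ = 6M/(bh²), so h² = 6M/(b σ_allow) = 6×3.7900×10^8/(85.0×298.3) = 89690 mm².
h = 299.5 mm.

h = 299 mm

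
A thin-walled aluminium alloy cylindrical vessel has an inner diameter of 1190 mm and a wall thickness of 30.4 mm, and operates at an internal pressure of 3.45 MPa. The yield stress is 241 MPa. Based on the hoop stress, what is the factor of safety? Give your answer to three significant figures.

σ_h = pD/(2t) = 3.45×1190/(2×30.4) = 67.52 MPa.
n = 241/67.52 = 3.569.

n = 3.57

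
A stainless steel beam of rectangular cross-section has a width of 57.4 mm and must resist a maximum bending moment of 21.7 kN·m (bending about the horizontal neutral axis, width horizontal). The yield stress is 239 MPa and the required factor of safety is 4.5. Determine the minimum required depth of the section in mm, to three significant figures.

h = 207 mm

σ_allow = 239/4.5 = 53.11 MPa.
For a rectangular section σ = 6M/(bh²), so h² = 6M/(b σ_allow) = 6×2.1700×10^7/(57.4×53.11) = 42710 mm².
h = 206.7 mm.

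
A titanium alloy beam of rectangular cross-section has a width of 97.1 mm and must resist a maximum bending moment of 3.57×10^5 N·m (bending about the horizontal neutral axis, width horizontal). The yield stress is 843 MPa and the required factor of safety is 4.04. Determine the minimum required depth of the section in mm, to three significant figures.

h = 325 mm

σ_allow = 843/4.04 = 208.7 MPa.
For a rectangular section σ = 6M/(bh²), so h² = 6M/(b σ_allow) = 6×3.5700×10^8/(97.1×208.7) = 105700 mm².
h = 325.1 mm.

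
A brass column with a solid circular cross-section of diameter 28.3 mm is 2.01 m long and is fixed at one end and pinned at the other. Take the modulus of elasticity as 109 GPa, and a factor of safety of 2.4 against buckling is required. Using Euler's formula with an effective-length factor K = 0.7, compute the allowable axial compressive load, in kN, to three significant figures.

I = πd⁴/64 = π×28.3⁴/64 = 31490 mm⁴.
Effective length L_e = KL = 0.7×2.01 m = 1407 mm.
Euler critical load P_cr = π²EI/L_e² = π²×109000×31490/1407² = 17110 N.
P_allow = P_cr/n = 17110/2.4 = 7129 N.

P_allow = 7.13 kN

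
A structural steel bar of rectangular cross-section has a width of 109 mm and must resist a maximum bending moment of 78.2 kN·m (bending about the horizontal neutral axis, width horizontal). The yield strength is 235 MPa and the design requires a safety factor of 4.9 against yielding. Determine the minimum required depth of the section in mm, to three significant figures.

h = 300 mm

σ_allow = 235/4.9 = 47.96 MPa.
For a rectangular section σ = 6M/(bh²), so h² = 6M/(b σ_allow) = 6×7.8200×10^7/(109×47.96) = 89760 mm².
h = 299.6 mm.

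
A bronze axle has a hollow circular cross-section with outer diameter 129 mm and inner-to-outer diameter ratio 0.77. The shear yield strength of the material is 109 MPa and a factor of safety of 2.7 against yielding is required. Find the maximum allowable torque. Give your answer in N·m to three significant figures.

τ_allow = 109/2.7 = 40.37 MPa.
For a hollow shaft T_allow = τ_allow·πd_o³(1−k⁴)/16 with 1−k⁴ = 0.6485, so πd_o³(1−k⁴)/16 = 273300 mm³.
T_allow = 40.37×273300 = 1.103×10^7 N·mm = 11030 N·m.

T_allow = 11000 N·m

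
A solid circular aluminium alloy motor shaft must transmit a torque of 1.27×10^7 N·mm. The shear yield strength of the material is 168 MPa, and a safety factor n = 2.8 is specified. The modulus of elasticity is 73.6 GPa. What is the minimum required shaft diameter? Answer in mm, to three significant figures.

Allowable shear stress τ_allow = 168/2.8 = 60.00 MPa.
For a solid shaft τ = 16T/(πd³), so d³ = 16T/(π τ_allow) = 16×1.2700×10^7/(π×60.00) = 1.078×10^6 mm³.
d = (1.078×10^6)^(1/3) = 102.5 mm.

d = 103 mm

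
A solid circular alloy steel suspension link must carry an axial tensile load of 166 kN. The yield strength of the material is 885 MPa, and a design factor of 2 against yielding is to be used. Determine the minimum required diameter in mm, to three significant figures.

Allowable stress σ_allow = 885/2 = 442.5 MPa.
Required area A = F/σ_allow = 166000/442.5 = 375.1 mm².
A = πd²/4 → d = √(4A/π) = 21.86 mm.

d = 21.9 mm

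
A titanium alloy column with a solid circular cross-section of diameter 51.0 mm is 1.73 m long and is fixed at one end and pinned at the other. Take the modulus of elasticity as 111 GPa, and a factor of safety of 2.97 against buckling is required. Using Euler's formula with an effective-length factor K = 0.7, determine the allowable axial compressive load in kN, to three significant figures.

P_allow = 83.5 kN

I = πd⁴/64 = π×51.0⁴/64 = 332100 mm⁴.
Effective length L_e = KL = 0.7×1.73 m = 1211 mm.
Euler critical load P_cr = π²EI/L_e² = π²×111000×332100/1211² = 248100 N.
P_allow = P_cr/n = 248100/2.97 = 83530 N.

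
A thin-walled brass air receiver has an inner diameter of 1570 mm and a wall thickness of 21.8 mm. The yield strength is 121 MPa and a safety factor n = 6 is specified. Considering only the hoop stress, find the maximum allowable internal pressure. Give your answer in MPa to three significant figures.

σ_allow = 121/6 = 20.17 MPa.
σ_h = pD/(2t) → p_allow = 2σ_allow t/D = 2×20.17×21.8/1570 = 0.5600 MPa.

p_allow = 0.560 MPa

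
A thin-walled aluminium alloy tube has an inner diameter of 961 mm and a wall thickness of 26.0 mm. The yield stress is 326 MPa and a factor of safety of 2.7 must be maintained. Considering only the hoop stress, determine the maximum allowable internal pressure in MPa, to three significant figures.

σ_allow = 326/2.7 = 120.7 MPa.
σ_h = pD/(2t) → p_allow = 2σ_allow t/D = 2×120.7×26.0/961 = 6.533 MPa.

p_allow = 6.53 MPa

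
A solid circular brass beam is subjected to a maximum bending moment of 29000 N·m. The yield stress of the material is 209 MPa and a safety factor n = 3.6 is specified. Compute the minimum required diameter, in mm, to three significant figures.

d = 172 mm

σ_allow = 209/3.6 = 58.06 MPa.
For a solid circular section σ = 32M/(πd³), so d³ = 32M/(π σ_allow) = 32×2.9000×10^7/(π×58.06) = 5.088×10^6 mm³.
d = 172.0 mm.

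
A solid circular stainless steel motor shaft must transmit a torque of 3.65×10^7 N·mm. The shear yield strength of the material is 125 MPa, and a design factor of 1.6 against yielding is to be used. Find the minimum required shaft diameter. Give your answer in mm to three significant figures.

d = 134 mm

Allowable shear stress τ_allow = 125/1.6 = 78.12 MPa.
For a solid shaft τ = 16T/(πd³), so d³ = 16T/(π τ_allow) = 16×3.6500×10^7/(π×78.12) = 2.379×10^6 mm³.
d = (2.379×10^6)^(1/3) = 133.5 mm.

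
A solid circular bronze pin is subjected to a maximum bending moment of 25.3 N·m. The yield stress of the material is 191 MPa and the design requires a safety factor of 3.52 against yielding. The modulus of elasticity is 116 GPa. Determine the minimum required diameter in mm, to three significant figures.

σ_allow = 191/3.52 = 54.26 MPa.
For a solid circular section σ = 32M/(πd³), so d³ = 32M/(π σ_allow) = 32×25300/(π×54.26) = 4749 mm³.
d = 16.81 mm.

d = 16.8 mm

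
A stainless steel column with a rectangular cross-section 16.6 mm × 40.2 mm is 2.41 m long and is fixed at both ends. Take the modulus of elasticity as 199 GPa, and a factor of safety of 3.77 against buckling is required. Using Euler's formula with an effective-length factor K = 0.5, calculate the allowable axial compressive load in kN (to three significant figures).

P_allow = 5.50 kN

Buckling occurs about the weak axis: I_min = h·b³/12 = 40.2×16.6³/12 = 15320 mm⁴ (b = 16.6 mm is the smaller dimension).
Effective length L_e = KL = 0.5×2.41 m = 1205 mm.
Euler critical load P_cr = π²EI/L_e² = π²×199000×15320/1205² = 20730 N.
P_allow = P_cr/n = 20730/3.77 = 5498 N.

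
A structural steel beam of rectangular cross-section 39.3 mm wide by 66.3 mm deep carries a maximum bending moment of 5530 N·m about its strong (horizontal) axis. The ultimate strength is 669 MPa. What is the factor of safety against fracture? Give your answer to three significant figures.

n = 3.48

Section modulus S = bh²/6 = 39.3×66.3²/6 = 28790 mm³.
σ = M/S = 5530000/28790 = 192.1 MPa.
n = 669/192.1 = 3.483.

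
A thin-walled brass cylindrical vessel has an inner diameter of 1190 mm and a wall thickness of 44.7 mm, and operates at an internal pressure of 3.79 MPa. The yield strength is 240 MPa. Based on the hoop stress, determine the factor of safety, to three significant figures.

σ_h = pD/(2t) = 3.79×1190/(2×44.7) = 50.45 MPa.
n = 240/50.45 = 4.757.

n = 4.76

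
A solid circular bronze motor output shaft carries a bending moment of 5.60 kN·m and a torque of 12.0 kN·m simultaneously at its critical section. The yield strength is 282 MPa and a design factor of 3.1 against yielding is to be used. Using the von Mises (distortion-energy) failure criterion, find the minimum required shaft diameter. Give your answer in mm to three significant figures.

σ_allow = σ_y/n = 282/3.1 = 90.97 MPa.
For a solid shaft σ_b = 32M/(πd³) and τ = 16T/(πd³), so the von Mises stress is σ' = (16/πd³)·√(4M²+3T²).
√(4M²+3T²) = √(4×(5.600×10^6)² + 3×(1.200×10^7)²) = 2.361×10^7 N·mm.
d³ = 16×2.361×10^7/(π×90.97) = 1.322×10^6 mm³.
d = 109.7 mm.

d = 110 mm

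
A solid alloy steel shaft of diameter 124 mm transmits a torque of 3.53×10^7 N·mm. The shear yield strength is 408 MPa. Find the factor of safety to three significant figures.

n = 4.33

τ = 16T/(πd³) = 16×3.5300×10^7/(π×124³) = 94.29 MPa.
n = τ_limit/τ = 408/94.29 = 4.327.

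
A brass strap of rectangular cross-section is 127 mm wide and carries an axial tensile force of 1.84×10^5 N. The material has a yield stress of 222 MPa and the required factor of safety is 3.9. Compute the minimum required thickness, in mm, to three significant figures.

t = 25.5 mm

σ_allow = 222/3.9 = 56.92 MPa.
Required area A = F/σ_allow = 184000/56.92 = 3232 mm².
t = A/w = 3232/127 = 25.45 mm.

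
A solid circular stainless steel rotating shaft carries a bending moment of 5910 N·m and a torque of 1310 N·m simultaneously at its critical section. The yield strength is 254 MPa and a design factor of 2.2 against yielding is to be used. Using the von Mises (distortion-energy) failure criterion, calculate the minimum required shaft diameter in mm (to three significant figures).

σ_allow = σ_y/n = 254/2.2 = 115.5 MPa.
For a solid shaft σ_b = 32M/(πd³) and τ = 16T/(πd³), so the von Mises stress is σ' = (16/πd³)·√(4M²+3T²).
√(4M²+3T²) = √(4×(5.910×10^6)² + 3×(1.310×10^6)²) = 1.204×10^7 N·mm.
d³ = 16×1.204×10^7/(π×115.5) = 530900 mm³.
d = 80.97 mm.

d = 81.0 mm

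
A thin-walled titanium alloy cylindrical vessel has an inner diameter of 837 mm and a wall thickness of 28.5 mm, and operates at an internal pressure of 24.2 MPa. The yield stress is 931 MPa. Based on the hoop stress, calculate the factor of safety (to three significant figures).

σ_h = pD/(2t) = 24.2×837/(2×28.5) = 355.4 MPa.
n = 931/355.4 = 2.620.

n = 2.62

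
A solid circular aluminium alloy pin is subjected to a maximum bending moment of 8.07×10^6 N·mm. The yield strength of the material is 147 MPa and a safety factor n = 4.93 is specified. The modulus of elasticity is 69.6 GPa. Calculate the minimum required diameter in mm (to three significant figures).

σ_allow = 147/4.93 = 29.82 MPa.
For a solid circular section σ = 32M/(πd³), so d³ = 32M/(π σ_allow) = 32×8070000/(π×29.82) = 2.757×10^6 mm³.
d = 140.2 mm.

d = 140 mm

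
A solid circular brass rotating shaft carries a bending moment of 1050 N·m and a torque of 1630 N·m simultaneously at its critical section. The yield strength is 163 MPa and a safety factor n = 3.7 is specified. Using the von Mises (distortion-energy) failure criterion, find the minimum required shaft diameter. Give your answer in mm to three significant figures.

σ_allow = σ_y/n = 163/3.7 = 44.05 MPa.
For a solid shaft σ_b = 32M/(πd³) and τ = 16T/(πd³), so the von Mises stress is σ' = (16/πd³)·√(4M²+3T²).
√(4M²+3T²) = √(4×(1.050×10^6)² + 3×(1.630×10^6)²) = 3.519×10^6 N·mm.
d³ = 16×3.519×10^6/(π×44.05) = 406800 mm³.
d = 74.09 mm.

d = 74.1 mm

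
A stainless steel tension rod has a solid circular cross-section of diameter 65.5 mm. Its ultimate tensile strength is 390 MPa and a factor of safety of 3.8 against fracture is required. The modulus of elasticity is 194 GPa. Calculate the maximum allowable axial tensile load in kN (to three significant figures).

σ_allow = 390/3.8 = 102.6 MPa.
A = πd²/4 = π×65.5²/4 = 3370 mm².
F_allow = σ_allow × A = 102.6×3370 = 345800 N.

F_allow = 346 kN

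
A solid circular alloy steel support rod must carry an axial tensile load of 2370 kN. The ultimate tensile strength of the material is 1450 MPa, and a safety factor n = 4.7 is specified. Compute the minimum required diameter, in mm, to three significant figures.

Allowable stress σ_allow = 1450/4.7 = 308.5 MPa.
Required area A = F/σ_allow = 2370000/308.5 = 7682 mm².
A = πd²/4 → d = √(4A/π) = 98.90 mm.

d = 98.9 mm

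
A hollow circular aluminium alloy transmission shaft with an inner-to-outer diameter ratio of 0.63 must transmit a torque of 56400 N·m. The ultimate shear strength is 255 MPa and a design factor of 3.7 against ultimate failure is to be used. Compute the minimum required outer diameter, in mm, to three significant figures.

d_o = 170 mm

τ_allow = 255/3.7 = 68.92 MPa.
For a hollow shaft τ = 16T/[πd_o³(1−k⁴)] with k = 0.63, so 1−k⁴ = 0.8425.
d_o³ = 16T/[π τ_allow (1−k⁴)] = 16×5.6400×10^7/(π×68.92×0.8425) = 4.947×10^6 mm³.
d_o = 170.4 mm.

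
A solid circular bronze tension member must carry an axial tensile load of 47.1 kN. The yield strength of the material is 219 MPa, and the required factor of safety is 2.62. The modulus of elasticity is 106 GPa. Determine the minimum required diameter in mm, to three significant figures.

d = 26.8 mm

Allowable stress σ_allow = 219/2.62 = 83.59 MPa.
Required area A = F/σ_allow = 47100/83.59 = 563.5 mm².
A = πd²/4 → d = √(4A/π) = 26.79 mm.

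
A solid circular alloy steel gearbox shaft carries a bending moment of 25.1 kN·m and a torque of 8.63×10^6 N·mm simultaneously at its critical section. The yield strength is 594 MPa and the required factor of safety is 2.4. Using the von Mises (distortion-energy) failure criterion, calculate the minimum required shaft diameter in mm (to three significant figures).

σ_allow = σ_y/n = 594/2.4 = 247.5 MPa.
For a solid shaft σ_b = 32M/(πd³) and τ = 16T/(πd³), so the von Mises stress is σ' = (16/πd³)·√(4M²+3T²).
√(4M²+3T²) = √(4×(2.510×10^7)² + 3×(8.630×10^6)²) = 5.238×10^7 N·mm.
d³ = 16×5.238×10^7/(π×247.5) = 1.078×10^6 mm³.
d = 102.5 mm.

d = 103 mm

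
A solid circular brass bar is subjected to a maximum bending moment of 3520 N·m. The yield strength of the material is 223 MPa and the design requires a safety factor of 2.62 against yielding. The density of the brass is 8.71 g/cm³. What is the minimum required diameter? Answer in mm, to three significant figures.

d = 75.0 mm

σ_allow = 223/2.62 = 85.11 MPa.
For a solid circular section σ = 32M/(πd³), so d³ = 32M/(π σ_allow) = 32×3520000/(π×85.11) = 421200 mm³.
d = 74.96 mm.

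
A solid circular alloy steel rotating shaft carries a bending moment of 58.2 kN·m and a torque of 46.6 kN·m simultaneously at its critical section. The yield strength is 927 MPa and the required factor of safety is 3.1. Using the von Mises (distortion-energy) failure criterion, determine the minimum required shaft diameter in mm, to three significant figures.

σ_allow = σ_y/n = 927/3.1 = 299.0 MPa.
For a solid shaft σ_b = 32M/(πd³) and τ = 16T/(πd³), so the von Mises stress is σ' = (16/πd³)·√(4M²+3T²).
√(4M²+3T²) = √(4×(5.820×10^7)² + 3×(4.660×10^7)²) = 1.416×10^8 N·mm.
d³ = 16×1.416×10^8/(π×299.0) = 2.412×10^6 mm³.
d = 134.1 mm.

d = 134 mm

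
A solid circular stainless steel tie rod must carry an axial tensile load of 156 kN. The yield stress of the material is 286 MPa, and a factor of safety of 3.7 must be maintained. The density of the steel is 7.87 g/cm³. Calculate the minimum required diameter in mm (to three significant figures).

Allowable stress σ_allow = 286/3.7 = 77.30 MPa.
Required area A = F/σ_allow = 156000/77.30 = 2018 mm².
A = πd²/4 → d = √(4A/π) = 50.69 mm.

d = 50.7 mm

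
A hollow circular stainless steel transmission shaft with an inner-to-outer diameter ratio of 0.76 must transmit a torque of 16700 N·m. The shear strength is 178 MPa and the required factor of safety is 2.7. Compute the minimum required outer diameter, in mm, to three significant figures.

τ_allow = 178/2.7 = 65.93 MPa.
For a hollow shaft τ = 16T/[πd_o³(1−k⁴)] with k = 0.76, so 1−k⁴ = 0.6664.
d_o³ = 16T/[π τ_allow (1−k⁴)] = 16×1.6700×10^7/(π×65.93×0.6664) = 1.936×10^6 mm³.
d_o = 124.6 mm.

d_o = 125 mm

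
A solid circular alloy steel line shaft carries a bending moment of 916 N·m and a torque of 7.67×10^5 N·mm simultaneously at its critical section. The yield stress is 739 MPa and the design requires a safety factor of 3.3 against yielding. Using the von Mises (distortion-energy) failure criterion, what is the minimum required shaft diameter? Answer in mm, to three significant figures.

σ_allow = σ_y/n = 739/3.3 = 223.9 MPa.
For a solid shaft σ_b = 32M/(πd³) and τ = 16T/(πd³), so the von Mises stress is σ' = (16/πd³)·√(4M²+3T²).
√(4M²+3T²) = √(4×(916000)² + 3×(767000)²) = 2.263×10^6 N·mm.
d³ = 16×2.263×10^6/(π×223.9) = 51470 mm³.
d = 37.20 mm.

d = 37.2 mm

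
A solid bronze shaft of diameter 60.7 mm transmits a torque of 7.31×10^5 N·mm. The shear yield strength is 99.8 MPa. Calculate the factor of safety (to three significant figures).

τ = 16T/(πd³) = 16×731000/(π×60.7³) = 16.65 MPa.
n = τ_limit/τ = 99.8/16.65 = 5.995.

n = 6.00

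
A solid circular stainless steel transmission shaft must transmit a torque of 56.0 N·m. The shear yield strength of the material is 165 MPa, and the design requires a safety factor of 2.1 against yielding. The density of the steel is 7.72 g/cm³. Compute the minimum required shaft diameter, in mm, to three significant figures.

d = 15.4 mm

Allowable shear stress τ_allow = 165/2.1 = 78.57 MPa.
For a solid shaft τ = 16T/(πd³), so d³ = 16T/(π τ_allow) = 16×56000/(π×78.57) = 3630 mm³.
d = (3630)^(1/3) = 15.37 mm.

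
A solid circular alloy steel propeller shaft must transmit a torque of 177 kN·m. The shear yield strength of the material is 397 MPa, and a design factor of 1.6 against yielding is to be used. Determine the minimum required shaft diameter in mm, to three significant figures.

d = 154 mm

Allowable shear stress τ_allow = 397/1.6 = 248.1 MPa.
For a solid shaft τ = 16T/(πd³), so d³ = 16T/(π τ_allow) = 16×1.7700×10^8/(π×248.1) = 3.633×10^6 mm³.
d = (3.633×10^6)^(1/3) = 153.7 mm.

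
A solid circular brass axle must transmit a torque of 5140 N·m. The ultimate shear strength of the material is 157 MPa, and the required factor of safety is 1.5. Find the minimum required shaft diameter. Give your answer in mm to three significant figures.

d = 63.0 mm

Allowable shear stress τ_allow = 157/1.5 = 104.7 MPa.
For a solid shaft τ = 16T/(πd³), so d³ = 16T/(π τ_allow) = 16×5140000/(π×104.7) = 250100 mm³.
d = (250100)^(1/3) = 63.00 mm.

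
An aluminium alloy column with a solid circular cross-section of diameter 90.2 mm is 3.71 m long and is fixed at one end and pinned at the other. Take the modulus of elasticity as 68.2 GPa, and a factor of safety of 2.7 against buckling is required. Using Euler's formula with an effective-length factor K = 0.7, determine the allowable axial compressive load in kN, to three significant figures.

I = πd⁴/64 = π×90.2⁴/64 = 3.249×10^6 mm⁴.
Effective length L_e = KL = 0.7×3.71 m = 2597 mm.
Euler critical load P_cr = π²EI/L_e² = π²×68200×3.249×10^6/2597² = 324300 N.
P_allow = P_cr/n = 324300/2.7 = 120100 N.

P_allow = 120 kN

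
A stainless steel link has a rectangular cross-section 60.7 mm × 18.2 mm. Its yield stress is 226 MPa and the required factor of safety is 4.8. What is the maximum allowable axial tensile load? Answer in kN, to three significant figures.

F_allow = 52.0 kN

σ_allow = 226/4.8 = 47.08 MPa.
A = 60.7×18.2 = 1105 mm².
F_allow = σ_allow × A = 47.08×1105 = 52010 N.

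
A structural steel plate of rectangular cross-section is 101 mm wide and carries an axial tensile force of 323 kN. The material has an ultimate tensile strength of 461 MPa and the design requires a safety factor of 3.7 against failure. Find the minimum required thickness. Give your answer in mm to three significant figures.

t = 25.7 mm

σ_allow = 461/3.7 = 124.6 MPa.
Required area A = F/σ_allow = 323000/124.6 = 2592 mm².
t = A/w = 2592/101 = 25.67 mm.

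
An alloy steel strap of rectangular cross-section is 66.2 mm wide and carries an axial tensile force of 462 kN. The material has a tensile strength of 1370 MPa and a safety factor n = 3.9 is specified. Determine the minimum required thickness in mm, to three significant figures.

t = 19.9 mm

σ_allow = 1370/3.9 = 351.3 MPa.
Required area A = F/σ_allow = 462000/351.3 = 1315 mm².
t = A/w = 1315/66.2 = 19.87 mm.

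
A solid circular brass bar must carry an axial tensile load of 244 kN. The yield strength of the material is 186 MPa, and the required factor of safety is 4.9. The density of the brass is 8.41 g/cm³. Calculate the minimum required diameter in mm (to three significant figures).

d = 90.5 mm

Allowable stress σ_allow = 186/4.9 = 37.96 MPa.
Required area A = F/σ_allow = 244000/37.96 = 6428 mm².
A = πd²/4 → d = √(4A/π) = 90.47 mm.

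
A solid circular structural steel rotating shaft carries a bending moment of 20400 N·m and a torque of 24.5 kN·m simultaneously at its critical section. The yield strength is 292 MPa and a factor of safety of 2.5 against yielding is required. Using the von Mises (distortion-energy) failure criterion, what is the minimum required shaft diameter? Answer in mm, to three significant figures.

σ_allow = σ_y/n = 292/2.5 = 116.8 MPa.
For a solid shaft σ_b = 32M/(πd³) and τ = 16T/(πd³), so the von Mises stress is σ' = (16/πd³)·√(4M²+3T²).
√(4M²+3T²) = √(4×(2.040×10^7)² + 3×(2.450×10^7)²) = 5.887×10^7 N·mm.
d³ = 16×5.887×10^7/(π×116.8) = 2.567×10^6 mm³.
d = 136.9 mm.

d = 137 mm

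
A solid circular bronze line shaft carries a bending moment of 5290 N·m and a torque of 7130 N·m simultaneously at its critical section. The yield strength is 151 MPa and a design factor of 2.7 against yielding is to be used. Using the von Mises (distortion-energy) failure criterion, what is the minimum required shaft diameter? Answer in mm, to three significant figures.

d = 114 mm

σ_allow = σ_y/n = 151/2.7 = 55.93 MPa.
For a solid shaft σ_b = 32M/(πd³) and τ = 16T/(πd³), so the von Mises stress is σ' = (16/πd³)·√(4M²+3T²).
√(4M²+3T²) = √(4×(5.290×10^6)² + 3×(7.130×10^6)²) = 1.626×10^7 N·mm.
d³ = 16×1.626×10^7/(π×55.93) = 1.481×10^6 mm³.
d = 114.0 mm.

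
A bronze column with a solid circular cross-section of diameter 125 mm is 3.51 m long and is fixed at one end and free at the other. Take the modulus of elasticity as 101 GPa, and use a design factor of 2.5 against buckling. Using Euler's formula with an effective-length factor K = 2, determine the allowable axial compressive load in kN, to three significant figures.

P_allow = 97.0 kN

I = πd⁴/64 = π×125⁴/64 = 1.198×10^7 mm⁴.
Effective length L_e = KL = 2×3.51 m = 7020 mm.
Euler critical load P_cr = π²EI/L_e² = π²×101000×1.198×10^7/7020² = 242400 N.
P_allow = P_cr/n = 242400/2.5 = 96970 N.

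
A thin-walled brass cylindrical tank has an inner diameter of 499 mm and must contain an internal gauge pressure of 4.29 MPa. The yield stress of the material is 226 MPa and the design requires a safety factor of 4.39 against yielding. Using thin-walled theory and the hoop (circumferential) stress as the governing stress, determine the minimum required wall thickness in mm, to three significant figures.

t = 20.8 mm

σ_allow = 226/4.39 = 51.48 MPa.
Hoop stress σ_h = pD/(2t), so t = pD/(2σ_allow) = 4.29×499/(2×51.48) = 20.79 mm.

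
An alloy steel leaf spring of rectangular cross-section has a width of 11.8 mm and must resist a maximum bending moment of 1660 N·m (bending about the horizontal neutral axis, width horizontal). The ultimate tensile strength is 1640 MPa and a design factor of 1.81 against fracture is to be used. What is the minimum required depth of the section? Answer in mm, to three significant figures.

h = 30.5 mm

σ_allow = 1640/1.81 = 906.1 MPa.
For a rectangular section σ = 6M/(bh²), so h² = 6M/(b σ_allow) = 6×1660000/(11.8×906.1) = 931.6 mm².
h = 30.52 mm.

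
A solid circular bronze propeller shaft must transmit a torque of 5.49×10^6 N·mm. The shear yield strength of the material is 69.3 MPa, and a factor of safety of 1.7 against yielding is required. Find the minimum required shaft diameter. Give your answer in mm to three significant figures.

d = 88.2 mm

Allowable shear stress τ_allow = 69.3/1.7 = 40.76 MPa.
For a solid shaft τ = 16T/(πd³), so d³ = 16T/(π τ_allow) = 16×5490000/(π×40.76) = 685900 mm³.
d = (685900)^(1/3) = 88.19 mm.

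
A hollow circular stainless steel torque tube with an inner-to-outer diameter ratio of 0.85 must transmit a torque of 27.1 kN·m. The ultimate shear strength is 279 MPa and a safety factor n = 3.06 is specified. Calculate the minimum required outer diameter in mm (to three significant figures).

d_o = 147 mm

τ_allow = 279/3.06 = 91.18 MPa.
For a hollow shaft τ = 16T/[πd_o³(1−k⁴)] with k = 0.85, so 1−k⁴ = 0.4780.
d_o³ = 16T/[π τ_allow (1−k⁴)] = 16×2.7100×10^7/(π×91.18×0.4780) = 3.167×10^6 mm³.
d_o = 146.9 mm.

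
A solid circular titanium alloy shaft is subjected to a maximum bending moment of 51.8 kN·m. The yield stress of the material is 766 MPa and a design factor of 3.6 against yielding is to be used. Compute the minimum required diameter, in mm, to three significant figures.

d = 135 mm

σ_allow = 766/3.6 = 212.8 MPa.
For a solid circular section σ = 32M/(πd³), so d³ = 32M/(π σ_allow) = 32×5.1800×10^7/(π×212.8) = 2.480×10^6 mm³.
d = 135.4 mm.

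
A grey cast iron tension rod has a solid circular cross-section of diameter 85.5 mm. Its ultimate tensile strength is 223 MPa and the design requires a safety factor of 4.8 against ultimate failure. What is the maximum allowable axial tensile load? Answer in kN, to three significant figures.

F_allow = 267 kN

σ_allow = 223/4.8 = 46.46 MPa.
A = πd²/4 = π×85.5²/4 = 5741 mm².
F_allow = σ_allow × A = 46.46×5741 = 266700 N.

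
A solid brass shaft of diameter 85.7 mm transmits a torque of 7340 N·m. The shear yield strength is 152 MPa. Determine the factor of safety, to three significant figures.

n = 2.56

τ = 16T/(πd³) = 16×7340000/(π×85.7³) = 59.39 MPa.
n = τ_limit/τ = 152/59.39 = 2.559.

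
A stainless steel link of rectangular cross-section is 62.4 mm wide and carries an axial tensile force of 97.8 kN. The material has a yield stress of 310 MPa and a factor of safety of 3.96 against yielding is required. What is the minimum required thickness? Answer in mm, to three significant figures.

t = 20.0 mm

σ_allow = 310/3.96 = 78.28 MPa.
Required area A = F/σ_allow = 97800/78.28 = 1249 mm².
t = A/w = 1249/62.4 = 20.02 mm.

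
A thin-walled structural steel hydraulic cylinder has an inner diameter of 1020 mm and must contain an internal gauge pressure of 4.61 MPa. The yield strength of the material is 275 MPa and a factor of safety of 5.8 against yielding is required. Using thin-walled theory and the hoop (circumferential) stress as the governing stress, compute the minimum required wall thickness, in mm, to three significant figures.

σ_allow = 275/5.8 = 47.41 MPa.
Hoop stress σ_h = pD/(2t), so t = pD/(2σ_allow) = 4.61×1020/(2×47.41) = 49.59 mm.

t = 49.6 mm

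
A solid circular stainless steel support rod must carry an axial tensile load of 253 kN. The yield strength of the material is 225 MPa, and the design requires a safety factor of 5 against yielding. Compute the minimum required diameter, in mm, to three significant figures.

d = 84.6 mm

Allowable stress σ_allow = 225/5 = 45.00 MPa.
Required area A = F/σ_allow = 253000/45.00 = 5622 mm².
A = πd²/4 → d = √(4A/π) = 84.61 mm.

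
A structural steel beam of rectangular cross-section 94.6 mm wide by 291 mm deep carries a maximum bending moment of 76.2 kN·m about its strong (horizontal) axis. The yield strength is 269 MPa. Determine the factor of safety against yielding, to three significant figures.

Section modulus S = bh²/6 = 94.6×291²/6 = 1.335×10^6 mm³.
σ = M/S = 7.6200×10^7/1.335×10^6 = 57.07 MPa.
n = 269/57.07 = 4.713.

n = 4.71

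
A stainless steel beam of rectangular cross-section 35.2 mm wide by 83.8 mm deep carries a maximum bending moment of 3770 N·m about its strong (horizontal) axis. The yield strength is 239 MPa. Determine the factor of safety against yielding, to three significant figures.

n = 2.61

Section modulus S = bh²/6 = 35.2×83.8²/6 = 41200 mm³.
σ = M/S = 3770000/41200 = 91.51 MPa.
n = 239/91.51 = 2.612.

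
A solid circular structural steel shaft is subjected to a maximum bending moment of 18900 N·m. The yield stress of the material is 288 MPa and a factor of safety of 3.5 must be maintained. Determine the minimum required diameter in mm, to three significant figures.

d = 133 mm

σ_allow = 288/3.5 = 82.29 MPa.
For a solid circular section σ = 32M/(πd³), so d³ = 32M/(π σ_allow) = 32×1.8900×10^7/(π×82.29) = 2.340×10^6 mm³.
d = 132.8 mm.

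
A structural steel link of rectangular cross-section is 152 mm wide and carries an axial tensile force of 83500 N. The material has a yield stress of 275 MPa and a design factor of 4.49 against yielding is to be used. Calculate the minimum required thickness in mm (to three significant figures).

t = 8.97 mm

σ_allow = 275/4.49 = 61.25 MPa.
Required area A = F/σ_allow = 83500/61.25 = 1363 mm².
t = A/w = 1363/152 = 8.969 mm.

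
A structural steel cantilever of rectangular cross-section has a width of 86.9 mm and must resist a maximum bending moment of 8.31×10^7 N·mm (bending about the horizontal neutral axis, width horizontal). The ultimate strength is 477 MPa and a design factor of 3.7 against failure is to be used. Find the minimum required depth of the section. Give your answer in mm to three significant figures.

σ_allow = 477/3.7 = 128.9 MPa.
For a rectangular section σ = 6M/(bh²), so h² = 6M/(b σ_allow) = 6×8.3100×10^7/(86.9×128.9) = 44510 mm².
h = 211.0 mm.

h = 211 mm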